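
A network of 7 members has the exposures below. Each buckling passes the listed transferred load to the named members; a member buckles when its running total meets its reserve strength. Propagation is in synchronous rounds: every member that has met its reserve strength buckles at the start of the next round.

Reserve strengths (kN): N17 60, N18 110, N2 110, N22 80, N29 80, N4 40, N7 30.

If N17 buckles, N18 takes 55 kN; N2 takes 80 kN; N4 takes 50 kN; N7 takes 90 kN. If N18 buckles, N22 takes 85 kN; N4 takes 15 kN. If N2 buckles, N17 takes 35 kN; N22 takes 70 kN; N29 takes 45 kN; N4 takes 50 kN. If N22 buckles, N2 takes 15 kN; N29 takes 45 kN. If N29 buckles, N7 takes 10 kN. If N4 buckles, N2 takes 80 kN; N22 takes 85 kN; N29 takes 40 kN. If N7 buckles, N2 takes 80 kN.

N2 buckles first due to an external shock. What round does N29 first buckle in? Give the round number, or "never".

3

Round 1 — N2 buckles (initial).
  N17: +35 → 35 < 60
  N22: +70 → 70 < 80
  N29: +45 → 45 < 80
  N4: +50 → 50 ≥ 40
Round 2 — N4 buckles.
  N22: +85 → 155 ≥ 80
  N29: +40 → 85 ≥ 80
Round 3 — N22, N29 buckle.
  N7: +10 → 10 < 30
No further bucklings.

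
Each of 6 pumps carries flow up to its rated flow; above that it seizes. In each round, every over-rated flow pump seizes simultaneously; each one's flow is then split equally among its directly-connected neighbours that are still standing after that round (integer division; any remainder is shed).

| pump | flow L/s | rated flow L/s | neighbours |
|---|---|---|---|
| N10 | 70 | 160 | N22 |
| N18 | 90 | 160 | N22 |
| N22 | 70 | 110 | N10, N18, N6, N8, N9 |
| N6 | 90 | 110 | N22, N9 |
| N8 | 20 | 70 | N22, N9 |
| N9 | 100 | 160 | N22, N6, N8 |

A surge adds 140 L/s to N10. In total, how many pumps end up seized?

Round 1 — N10 at 210 > 160. N10 seizes.
  N10 sheds 210 L/s to N22: 210 each.
    N22: 70+210 = 280 > 110
Round 2 — N22 seizes.
  N22 sheds 280 L/s to N18, N6, N8, N9: 70 each.
    N18: 90+70 = 160 ≤ 160
    N6: 90+70 = 160 > 110
    N8: 20+70 = 90 > 70
    N9: 100+70 = 170 > 160
Round 3 — N6, N8, N9 seize.
  N6 sheds 160 L/s: no online neighbours, lost.
  N8 sheds 90 L/s: no online neighbours, lost.
  N9 sheds 170 L/s: no online neighbours, lost.
No further seizures.

5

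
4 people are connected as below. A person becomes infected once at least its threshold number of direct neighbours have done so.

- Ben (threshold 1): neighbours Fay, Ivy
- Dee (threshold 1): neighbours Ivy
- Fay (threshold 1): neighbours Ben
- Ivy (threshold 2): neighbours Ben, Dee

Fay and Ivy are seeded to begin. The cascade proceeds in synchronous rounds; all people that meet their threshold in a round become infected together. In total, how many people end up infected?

4

Round 1 — Fay, Ivy become infected (initial).
Round 2 — checking thresholds:
  Ben: 2 of 2 neighbours ≥ 1, becomes infected.
  Dee: 1 of 1 neighbours ≥ 1, becomes infected.
Round 3 — no new infections; cascade stops.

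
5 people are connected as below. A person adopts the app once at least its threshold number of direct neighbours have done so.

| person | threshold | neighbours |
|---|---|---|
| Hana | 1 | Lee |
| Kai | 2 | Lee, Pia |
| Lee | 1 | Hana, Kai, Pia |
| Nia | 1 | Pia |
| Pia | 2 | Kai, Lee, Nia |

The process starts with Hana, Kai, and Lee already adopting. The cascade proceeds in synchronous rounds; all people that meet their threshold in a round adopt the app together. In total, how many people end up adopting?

5

Round 1 — Hana, Kai, Lee adopt the app (initial).
Round 2 — checking thresholds:
  Pia: 2 of 3 neighbours ≥ 2, adopts the app.
Round 3 — checking thresholds:
  Nia: 1 of 1 neighbours ≥ 1, adopts the app.
Round 4 — no new adoptions; cascade stops.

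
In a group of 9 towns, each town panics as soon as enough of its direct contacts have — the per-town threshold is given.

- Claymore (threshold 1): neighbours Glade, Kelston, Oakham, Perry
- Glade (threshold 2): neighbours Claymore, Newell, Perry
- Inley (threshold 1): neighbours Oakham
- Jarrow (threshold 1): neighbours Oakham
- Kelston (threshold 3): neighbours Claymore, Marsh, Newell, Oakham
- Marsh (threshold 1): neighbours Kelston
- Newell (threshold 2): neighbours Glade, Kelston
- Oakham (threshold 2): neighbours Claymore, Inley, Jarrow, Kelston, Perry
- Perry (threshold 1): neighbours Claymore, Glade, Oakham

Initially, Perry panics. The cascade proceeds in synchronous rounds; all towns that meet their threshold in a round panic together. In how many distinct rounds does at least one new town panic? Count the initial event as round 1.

4

Round 1 — Perry panics (initial).
Round 2 — checking thresholds:
  Claymore: 1 of 4 neighbours ≥ 1, panics.
  Glade: 1 of 3 neighbours < 2, not yet.
  Oakham: 1 of 5 neighbours < 2, not yet.
Round 3 — checking thresholds:
  Glade: 2 of 3 neighbours ≥ 2, panics.
  Kelston: 1 of 4 neighbours < 3, not yet.
  Oakham: 2 of 5 neighbours ≥ 2, panics.
Round 4 — checking thresholds:
  Inley: 1 of 1 neighbours ≥ 1, panics.
  Jarrow: 1 of 1 neighbours ≥ 1, panics.
  Kelston: 2 of 4 neighbours < 3, not yet.
  Newell: 1 of 2 neighbours < 2, not yet.
Round 5 — no new panics; cascade stops.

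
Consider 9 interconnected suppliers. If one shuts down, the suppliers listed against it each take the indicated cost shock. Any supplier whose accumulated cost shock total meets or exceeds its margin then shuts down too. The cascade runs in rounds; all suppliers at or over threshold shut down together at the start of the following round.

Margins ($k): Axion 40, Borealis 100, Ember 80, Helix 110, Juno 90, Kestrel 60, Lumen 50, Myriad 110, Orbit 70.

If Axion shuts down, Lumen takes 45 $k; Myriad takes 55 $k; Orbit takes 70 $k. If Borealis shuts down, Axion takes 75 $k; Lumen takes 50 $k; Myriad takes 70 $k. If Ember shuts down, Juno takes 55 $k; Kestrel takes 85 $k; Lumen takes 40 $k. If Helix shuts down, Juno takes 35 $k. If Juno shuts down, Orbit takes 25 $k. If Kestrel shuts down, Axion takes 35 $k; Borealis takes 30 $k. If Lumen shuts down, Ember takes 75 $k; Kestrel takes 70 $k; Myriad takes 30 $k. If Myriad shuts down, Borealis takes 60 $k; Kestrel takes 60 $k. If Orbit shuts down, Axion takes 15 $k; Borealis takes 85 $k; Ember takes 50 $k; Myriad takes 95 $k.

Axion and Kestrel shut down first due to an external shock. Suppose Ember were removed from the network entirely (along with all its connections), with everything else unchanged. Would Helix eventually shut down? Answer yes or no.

no

With Ember removed:
Round 1 — Axion, Kestrel shut down (initial).
  Borealis: +30 → 30 < 100
  Lumen: +45 → 45 < 50
  Myriad: +55 → 55 < 110
  Orbit: +70 → 70 ≥ 70
Round 2 — Orbit shuts down.
  Borealis: +85 → 115 ≥ 100
  Myriad: +95 → 150 ≥ 110
Round 3 — Borealis, Myriad shut down.
  Lumen: +50 → 95 ≥ 50
Round 4 — Lumen shuts down.
No further shutdowns.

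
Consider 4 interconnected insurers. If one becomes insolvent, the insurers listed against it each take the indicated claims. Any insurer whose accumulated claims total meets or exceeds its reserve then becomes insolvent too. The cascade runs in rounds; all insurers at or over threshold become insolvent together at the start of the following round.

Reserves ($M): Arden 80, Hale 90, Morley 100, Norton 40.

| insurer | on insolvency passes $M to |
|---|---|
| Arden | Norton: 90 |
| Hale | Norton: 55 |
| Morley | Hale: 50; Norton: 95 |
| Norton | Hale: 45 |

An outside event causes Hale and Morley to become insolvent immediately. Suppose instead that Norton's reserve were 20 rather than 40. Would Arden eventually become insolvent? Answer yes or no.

With Norton's reserve at 20:
Round 1 — Hale, Morley become insolvent (initial).
  Norton: +55+95 → 150 ≥ 20
Round 2 — Norton becomes insolvent.
No further insolvencies.

no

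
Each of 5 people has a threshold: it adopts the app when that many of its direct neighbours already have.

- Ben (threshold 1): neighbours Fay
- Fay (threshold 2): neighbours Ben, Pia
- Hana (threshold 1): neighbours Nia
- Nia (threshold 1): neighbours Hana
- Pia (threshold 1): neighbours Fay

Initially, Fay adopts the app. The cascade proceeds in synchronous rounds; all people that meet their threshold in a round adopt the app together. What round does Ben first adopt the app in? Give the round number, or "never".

Round 1 — Fay adopts the app (initial).
Round 2 — checking thresholds:
  Ben: 1 of 1 neighbours ≥ 1, adopts the app.
  Pia: 1 of 1 neighbours ≥ 1, adopts the app.
Round 3 — no new adoptions; cascade stops.

2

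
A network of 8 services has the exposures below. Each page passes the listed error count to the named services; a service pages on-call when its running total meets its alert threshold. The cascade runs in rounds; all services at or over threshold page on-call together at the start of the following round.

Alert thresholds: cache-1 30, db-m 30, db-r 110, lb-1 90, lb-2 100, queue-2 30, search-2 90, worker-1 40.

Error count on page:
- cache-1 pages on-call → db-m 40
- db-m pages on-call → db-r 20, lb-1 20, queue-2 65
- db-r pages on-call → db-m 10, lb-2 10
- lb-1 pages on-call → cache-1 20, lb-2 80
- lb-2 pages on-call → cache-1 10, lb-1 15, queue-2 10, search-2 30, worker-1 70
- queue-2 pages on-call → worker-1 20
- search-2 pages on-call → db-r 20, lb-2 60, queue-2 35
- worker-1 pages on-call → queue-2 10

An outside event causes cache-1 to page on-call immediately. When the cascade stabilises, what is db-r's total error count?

Round 1 — cache-1 pages on-call (initial).
  db-m: +40 → 40 ≥ 30
Round 2 — db-m pages on-call.
  db-r: +20 → 20 < 110
  lb-1: +20 → 20 < 90
  queue-2: +65 → 65 ≥ 30
Round 3 — queue-2 pages on-call.
  worker-1: +20 → 20 < 40
No further pages.

20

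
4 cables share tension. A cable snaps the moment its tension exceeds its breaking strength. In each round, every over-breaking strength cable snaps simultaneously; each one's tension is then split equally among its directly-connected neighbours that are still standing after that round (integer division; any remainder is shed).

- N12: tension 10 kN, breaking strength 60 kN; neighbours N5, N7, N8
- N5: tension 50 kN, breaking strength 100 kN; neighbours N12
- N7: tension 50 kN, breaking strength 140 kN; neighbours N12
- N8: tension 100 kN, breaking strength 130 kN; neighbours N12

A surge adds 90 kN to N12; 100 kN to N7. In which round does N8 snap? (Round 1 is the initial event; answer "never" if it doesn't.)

2

Round 1 — N12 at 100 > 60; N7 at 150 > 140. N12, N7 snap.
  N12 sheds 100 kN to N5, N8: 50 each.
    N5: 50+50 = 100 ≤ 100
    N8: 100+50 = 150 > 130
  N7 sheds 150 kN: no online neighbours, lost.
Round 2 — N8 snaps.
  N8 sheds 150 kN: no online neighbours, lost.
No further breaks.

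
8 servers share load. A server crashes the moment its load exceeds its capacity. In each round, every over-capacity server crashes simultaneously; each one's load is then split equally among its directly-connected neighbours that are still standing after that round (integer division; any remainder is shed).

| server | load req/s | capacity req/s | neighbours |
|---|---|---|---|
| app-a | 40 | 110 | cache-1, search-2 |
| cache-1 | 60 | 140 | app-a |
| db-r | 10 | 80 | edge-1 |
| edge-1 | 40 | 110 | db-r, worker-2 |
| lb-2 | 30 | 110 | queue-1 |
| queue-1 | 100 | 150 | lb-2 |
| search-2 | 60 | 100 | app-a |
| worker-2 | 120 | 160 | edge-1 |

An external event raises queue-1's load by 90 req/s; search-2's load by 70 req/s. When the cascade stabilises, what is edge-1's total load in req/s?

40

Round 1 — queue-1 at 190 > 150; search-2 at 130 > 100. queue-1, search-2 crash.
  queue-1 sheds 190 req/s to lb-2: 190 each.
    lb-2: 30+190 = 220 > 110
  search-2 sheds 130 req/s to app-a: 130 each.
    app-a: 40+130 = 170 > 110
Round 2 — app-a, lb-2 crash.
  app-a sheds 170 req/s to cache-1: 170 each.
    cache-1: 60+170 = 230 > 140
  lb-2 sheds 220 req/s: no online neighbours, lost.
Round 3 — cache-1 crashes.
  cache-1 sheds 230 req/s: no online neighbours, lost.
No further crashes.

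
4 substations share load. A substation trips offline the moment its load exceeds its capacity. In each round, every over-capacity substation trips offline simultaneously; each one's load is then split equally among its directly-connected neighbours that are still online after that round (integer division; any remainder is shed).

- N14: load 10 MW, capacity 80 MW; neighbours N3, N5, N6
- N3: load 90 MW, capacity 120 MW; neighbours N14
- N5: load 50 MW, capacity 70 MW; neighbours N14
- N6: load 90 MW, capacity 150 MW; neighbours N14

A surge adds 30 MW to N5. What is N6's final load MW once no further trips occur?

Round 1 — N5 at 80 > 70. N5 trips offline.
  N5 sheds 80 MW to N14: 80 each.
    N14: 10+80 = 90 > 80
Round 2 — N14 trips offline.
  N14 sheds 90 MW to N3, N6: 45 each.
    N3: 90+45 = 135 > 120
    N6: 90+45 = 135 ≤ 150
Round 3 — N3 trips offline.
  N3 sheds 135 MW: no online neighbours, lost.
No further trips.

135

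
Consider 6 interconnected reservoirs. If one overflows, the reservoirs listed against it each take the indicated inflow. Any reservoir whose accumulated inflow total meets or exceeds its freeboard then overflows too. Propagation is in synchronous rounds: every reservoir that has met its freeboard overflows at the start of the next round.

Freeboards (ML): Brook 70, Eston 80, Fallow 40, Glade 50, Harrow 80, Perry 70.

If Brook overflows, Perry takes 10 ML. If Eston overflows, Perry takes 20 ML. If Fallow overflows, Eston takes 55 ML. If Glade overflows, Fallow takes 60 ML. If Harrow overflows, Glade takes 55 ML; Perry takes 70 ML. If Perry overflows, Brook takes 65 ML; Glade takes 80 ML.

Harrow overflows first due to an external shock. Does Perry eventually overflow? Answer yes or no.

yes

Round 1 — Harrow overflows (initial).
  Glade: +55 → 55 ≥ 50
  Perry: +70 → 70 ≥ 70
Round 2 — Glade, Perry overflow.
  Brook: +65 → 65 < 70
  Fallow: +60 → 60 ≥ 40
Round 3 — Fallow overflows.
  Eston: +55 → 55 < 80
No further overflows.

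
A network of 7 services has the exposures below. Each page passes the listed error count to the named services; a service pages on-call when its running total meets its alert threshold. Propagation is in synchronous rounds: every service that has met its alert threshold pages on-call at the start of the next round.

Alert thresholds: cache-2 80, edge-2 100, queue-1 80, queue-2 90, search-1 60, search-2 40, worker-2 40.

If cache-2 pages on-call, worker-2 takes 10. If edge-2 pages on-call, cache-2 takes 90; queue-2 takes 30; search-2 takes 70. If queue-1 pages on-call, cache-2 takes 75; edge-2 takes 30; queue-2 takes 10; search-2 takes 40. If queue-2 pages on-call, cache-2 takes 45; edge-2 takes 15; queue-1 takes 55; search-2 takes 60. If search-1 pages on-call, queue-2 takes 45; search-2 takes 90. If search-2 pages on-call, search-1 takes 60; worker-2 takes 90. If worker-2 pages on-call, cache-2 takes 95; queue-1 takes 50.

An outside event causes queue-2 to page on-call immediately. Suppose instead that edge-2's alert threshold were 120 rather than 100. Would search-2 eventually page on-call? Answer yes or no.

With edge-2's alert threshold at 120:
Round 1 — queue-2 pages on-call (initial).
  cache-2: +45 → 45 < 80
  edge-2: +15 → 15 < 120
  queue-1: +55 → 55 < 80
  search-2: +60 → 60 ≥ 40
Round 2 — search-2 pages on-call.
  search-1: +60 → 60 ≥ 60
  worker-2: +90 → 90 ≥ 40
Round 3 — search-1, worker-2 page on-call.
  cache-2: +95 → 140 ≥ 80
  queue-1: +50 → 105 ≥ 80
Round 4 — cache-2, queue-1 page on-call.
  edge-2: +30 → 45 < 120
No further pages.

yes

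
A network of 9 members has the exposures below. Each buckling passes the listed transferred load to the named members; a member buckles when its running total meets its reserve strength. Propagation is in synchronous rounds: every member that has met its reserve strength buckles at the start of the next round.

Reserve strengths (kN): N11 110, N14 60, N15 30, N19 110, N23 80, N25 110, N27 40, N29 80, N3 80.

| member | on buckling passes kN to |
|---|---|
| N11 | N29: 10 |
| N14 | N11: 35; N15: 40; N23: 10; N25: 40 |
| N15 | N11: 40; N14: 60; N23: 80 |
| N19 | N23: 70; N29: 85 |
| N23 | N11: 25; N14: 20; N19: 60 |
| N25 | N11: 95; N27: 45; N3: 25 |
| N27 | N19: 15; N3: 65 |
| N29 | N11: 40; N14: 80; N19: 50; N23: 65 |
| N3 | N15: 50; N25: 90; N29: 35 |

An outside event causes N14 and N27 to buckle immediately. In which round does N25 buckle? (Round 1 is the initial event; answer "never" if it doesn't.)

never

Round 1 — N14, N27 buckle (initial).
  N11: +35 → 35 < 110
  N15: +40 → 40 ≥ 30
  N19: +15 → 15 < 110
  N23: +10 → 10 < 80
  N25: +40 → 40 < 110
  N3: +65 → 65 < 80
Round 2 — N15 buckles.
  N11: +40 → 75 < 110
  N23: +80 → 90 ≥ 80
Round 3 — N23 buckles.
  N11: +25 → 100 < 110
  N19: +60 → 75 < 110
No further bucklings.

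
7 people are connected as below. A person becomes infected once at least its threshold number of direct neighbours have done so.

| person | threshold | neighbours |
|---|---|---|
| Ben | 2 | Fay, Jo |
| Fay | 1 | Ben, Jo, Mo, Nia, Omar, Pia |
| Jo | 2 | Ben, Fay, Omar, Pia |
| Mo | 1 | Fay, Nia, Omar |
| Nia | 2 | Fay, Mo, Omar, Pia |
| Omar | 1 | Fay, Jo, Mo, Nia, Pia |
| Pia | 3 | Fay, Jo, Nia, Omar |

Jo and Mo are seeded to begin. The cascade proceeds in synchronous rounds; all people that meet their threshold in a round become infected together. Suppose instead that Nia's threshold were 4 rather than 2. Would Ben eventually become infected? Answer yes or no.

yes

With Nia's threshold at 4:
Round 1 — Jo, Mo become infected (initial).
Round 2 — checking thresholds:
  Ben: 1 of 2 neighbours < 2, not yet.
  Fay: 2 of 6 neighbours ≥ 1, becomes infected.
  Nia: 1 of 4 neighbours < 4, not yet.
  Omar: 2 of 5 neighbours ≥ 1, becomes infected.
  Pia: 1 of 4 neighbours < 3, not yet.
Round 3 — checking thresholds:
  Ben: 2 of 2 neighbours ≥ 2, becomes infected.
  Nia: 3 of 4 neighbours < 4, not yet.
  Pia: 3 of 4 neighbours ≥ 3, becomes infected.
Round 4 — checking thresholds:
  Nia: 4 of 4 neighbours ≥ 4, becomes infected.
Round 5 — no new infections; cascade stops.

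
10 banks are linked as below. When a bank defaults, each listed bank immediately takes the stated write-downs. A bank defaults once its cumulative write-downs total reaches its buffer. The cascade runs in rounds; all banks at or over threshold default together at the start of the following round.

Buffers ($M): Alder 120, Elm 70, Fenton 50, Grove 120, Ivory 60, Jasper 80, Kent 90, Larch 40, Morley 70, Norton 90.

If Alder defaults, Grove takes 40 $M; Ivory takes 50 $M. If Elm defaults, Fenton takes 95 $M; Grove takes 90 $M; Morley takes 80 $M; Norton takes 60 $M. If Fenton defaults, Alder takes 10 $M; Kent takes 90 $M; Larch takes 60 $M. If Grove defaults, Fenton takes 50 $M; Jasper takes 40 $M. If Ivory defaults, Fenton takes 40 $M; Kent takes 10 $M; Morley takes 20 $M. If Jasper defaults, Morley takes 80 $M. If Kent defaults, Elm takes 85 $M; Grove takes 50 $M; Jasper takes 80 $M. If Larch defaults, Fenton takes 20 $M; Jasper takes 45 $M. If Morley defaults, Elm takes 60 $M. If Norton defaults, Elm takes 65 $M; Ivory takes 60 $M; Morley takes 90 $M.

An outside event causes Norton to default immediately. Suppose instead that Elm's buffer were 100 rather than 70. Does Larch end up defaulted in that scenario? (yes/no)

yes

With Elm's buffer at 100:
Round 1 — Norton defaults (initial).
  Elm: +65 → 65 < 100
  Ivory: +60 → 60 ≥ 60
  Morley: +90 → 90 ≥ 70
Round 2 — Ivory, Morley default.
  Elm: +60 → 125 ≥ 100
  Fenton: +40 → 40 < 50
  Kent: +10 → 10 < 90
Round 3 — Elm defaults.
  Fenton: +95 → 135 ≥ 50
  Grove: +90 → 90 < 120
Round 4 — Fenton defaults.
  Alder: +10 → 10 < 120
  Kent: +90 → 100 ≥ 90
  Larch: +60 → 60 ≥ 40
Round 5 — Kent, Larch default.
  Grove: +50 → 140 ≥ 120
  Jasper: +80+45 → 125 ≥ 80
Round 6 — Grove, Jasper default.
No further defaults.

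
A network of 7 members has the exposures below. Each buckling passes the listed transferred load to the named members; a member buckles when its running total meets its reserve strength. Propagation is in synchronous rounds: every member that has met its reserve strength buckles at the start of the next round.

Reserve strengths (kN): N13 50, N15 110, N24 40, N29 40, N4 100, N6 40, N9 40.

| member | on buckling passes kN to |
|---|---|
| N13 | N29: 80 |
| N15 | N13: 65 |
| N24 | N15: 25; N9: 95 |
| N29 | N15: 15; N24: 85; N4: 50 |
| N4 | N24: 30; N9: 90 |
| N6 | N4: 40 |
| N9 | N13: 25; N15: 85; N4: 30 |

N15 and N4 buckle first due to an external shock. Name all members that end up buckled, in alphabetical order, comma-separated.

Round 1 — N15, N4 buckle (initial).
  N13: +65 → 65 ≥ 50
  N24: +30 → 30 < 40
  N9: +90 → 90 ≥ 40
Round 2 — N13, N9 buckle.
  N29: +80 → 80 ≥ 40
Round 3 — N29 buckles.
  N24: +85 → 115 ≥ 40
Round 4 — N24 buckles.
No further bucklings.

N13, N15, N24, N29, N4, N9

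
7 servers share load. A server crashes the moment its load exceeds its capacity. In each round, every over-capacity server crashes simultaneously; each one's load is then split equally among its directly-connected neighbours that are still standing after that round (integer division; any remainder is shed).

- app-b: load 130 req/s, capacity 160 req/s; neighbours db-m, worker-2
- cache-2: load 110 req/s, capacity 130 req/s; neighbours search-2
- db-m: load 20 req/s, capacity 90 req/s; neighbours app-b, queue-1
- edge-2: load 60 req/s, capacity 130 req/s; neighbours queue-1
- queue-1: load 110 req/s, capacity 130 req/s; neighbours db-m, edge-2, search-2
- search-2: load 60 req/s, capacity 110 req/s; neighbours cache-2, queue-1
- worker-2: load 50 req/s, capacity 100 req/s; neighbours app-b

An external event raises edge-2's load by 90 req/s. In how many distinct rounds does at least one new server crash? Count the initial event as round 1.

5

Round 1 — edge-2 at 150 > 130. edge-2 crashes.
  edge-2 sheds 150 req/s to queue-1: 150 each.
    queue-1: 110+150 = 260 > 130
Round 2 — queue-1 crashes.
  queue-1 sheds 260 req/s to db-m, search-2: 130 each.
    db-m: 20+130 = 150 > 90
    search-2: 60+130 = 190 > 110
Round 3 — db-m, search-2 crash.
  db-m sheds 150 req/s to app-b: 150 each.
    app-b: 130+150 = 280 > 160
  search-2 sheds 190 req/s to cache-2: 190 each.
    cache-2: 110+190 = 300 > 130
Round 4 — app-b, cache-2 crash.
  app-b sheds 280 req/s to worker-2: 280 each.
    worker-2: 50+280 = 330 > 100
  cache-2 sheds 300 req/s: no online neighbours, lost.
Round 5 — worker-2 crashes.
  worker-2 sheds 330 req/s: no online neighbours, lost.
No further crashes.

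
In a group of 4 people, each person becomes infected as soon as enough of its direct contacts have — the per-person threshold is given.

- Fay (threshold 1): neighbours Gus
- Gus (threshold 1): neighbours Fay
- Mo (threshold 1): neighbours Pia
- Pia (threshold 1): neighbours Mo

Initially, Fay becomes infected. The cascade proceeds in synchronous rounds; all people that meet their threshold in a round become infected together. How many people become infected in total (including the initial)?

Round 1 — Fay becomes infected (initial).
Round 2 — checking thresholds:
  Gus: 1 of 1 neighbours ≥ 1, becomes infected.
Round 3 — no new infections; cascade stops.

2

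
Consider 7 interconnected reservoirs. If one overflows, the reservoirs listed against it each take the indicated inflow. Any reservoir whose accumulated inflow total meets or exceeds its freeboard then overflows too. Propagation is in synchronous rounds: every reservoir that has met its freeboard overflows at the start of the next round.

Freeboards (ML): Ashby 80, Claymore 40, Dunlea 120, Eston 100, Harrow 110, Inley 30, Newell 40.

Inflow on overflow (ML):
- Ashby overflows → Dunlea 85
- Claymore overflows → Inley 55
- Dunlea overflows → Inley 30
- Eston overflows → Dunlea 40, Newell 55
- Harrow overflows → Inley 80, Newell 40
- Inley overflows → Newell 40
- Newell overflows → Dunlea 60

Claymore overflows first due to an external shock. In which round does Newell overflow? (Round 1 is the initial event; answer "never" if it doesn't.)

Round 1 — Claymore overflows (initial).
  Inley: +55 → 55 ≥ 30
Round 2 — Inley overflows.
  Newell: +40 → 40 ≥ 40
Round 3 — Newell overflows.
  Dunlea: +60 → 60 < 120
No further overflows.

3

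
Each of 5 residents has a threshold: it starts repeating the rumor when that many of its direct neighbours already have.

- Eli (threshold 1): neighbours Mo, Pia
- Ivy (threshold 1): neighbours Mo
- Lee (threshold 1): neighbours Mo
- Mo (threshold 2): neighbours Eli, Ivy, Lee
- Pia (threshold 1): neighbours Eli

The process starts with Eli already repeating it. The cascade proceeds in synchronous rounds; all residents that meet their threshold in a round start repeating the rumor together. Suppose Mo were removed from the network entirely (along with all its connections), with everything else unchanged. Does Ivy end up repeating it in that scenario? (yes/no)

no

With Mo removed:
Round 1 — Eli starts repeating the rumor (initial).
Round 2 — checking thresholds:
  Pia: 1 of 1 neighbours ≥ 1, starts repeating the rumor.
Round 3 — no new spreads; cascade stops.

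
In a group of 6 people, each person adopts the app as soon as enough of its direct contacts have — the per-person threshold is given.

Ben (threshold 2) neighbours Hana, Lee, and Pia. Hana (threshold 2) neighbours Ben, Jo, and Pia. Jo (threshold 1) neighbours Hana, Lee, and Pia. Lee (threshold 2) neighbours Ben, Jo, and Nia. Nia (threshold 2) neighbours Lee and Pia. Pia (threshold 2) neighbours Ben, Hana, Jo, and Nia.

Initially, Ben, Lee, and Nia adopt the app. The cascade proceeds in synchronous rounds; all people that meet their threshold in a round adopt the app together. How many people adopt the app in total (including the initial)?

6

Round 1 — Ben, Lee, Nia adopt the app (initial).
Round 2 — checking thresholds:
  Hana: 1 of 3 neighbours < 2, below threshold.
  Jo: 1 of 3 neighbours ≥ 1, adopts the app.
  Pia: 2 of 4 neighbours ≥ 2, adopts the app.
Round 3 — checking thresholds:
  Hana: 3 of 3 neighbours ≥ 2, adopts the app.
Round 4 — no new adoptions; cascade stops.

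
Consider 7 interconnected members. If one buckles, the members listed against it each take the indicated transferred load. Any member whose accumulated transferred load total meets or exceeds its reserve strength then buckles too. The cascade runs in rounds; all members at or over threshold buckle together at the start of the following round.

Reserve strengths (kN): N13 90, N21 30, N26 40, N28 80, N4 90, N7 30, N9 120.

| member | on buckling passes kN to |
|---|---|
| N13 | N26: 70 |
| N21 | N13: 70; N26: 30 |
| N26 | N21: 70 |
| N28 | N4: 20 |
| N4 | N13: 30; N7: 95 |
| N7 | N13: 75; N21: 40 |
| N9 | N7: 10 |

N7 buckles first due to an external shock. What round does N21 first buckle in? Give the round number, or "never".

Round 1 — N7 buckles (initial).
  N13: +75 → 75 < 90
  N21: +40 → 40 ≥ 30
Round 2 — N21 buckles.
  N13: +70 → 145 ≥ 90
  N26: +30 → 30 < 40
Round 3 — N13 buckles.
  N26: +70 → 100 ≥ 40
Round 4 — N26 buckles.
No further bucklings.

2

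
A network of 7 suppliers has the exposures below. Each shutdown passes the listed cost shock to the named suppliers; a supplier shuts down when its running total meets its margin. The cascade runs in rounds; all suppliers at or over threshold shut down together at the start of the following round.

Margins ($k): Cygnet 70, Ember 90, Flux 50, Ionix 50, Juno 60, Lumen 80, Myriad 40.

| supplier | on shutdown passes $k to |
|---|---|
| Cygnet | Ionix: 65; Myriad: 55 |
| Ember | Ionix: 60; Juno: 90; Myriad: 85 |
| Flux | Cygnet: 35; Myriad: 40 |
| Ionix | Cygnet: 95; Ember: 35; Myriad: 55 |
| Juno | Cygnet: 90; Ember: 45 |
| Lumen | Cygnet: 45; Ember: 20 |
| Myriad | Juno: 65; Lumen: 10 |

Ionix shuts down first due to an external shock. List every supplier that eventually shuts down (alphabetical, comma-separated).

Round 1 — Ionix shuts down (initial).
  Cygnet: +95 → 95 ≥ 70
  Ember: +35 → 35 < 90
  Myriad: +55 → 55 ≥ 40
Round 2 — Cygnet, Myriad shut down.
  Juno: +65 → 65 ≥ 60
  Lumen: +10 → 10 < 80
Round 3 — Juno shuts down.
  Ember: +45 → 80 < 90
No further shutdowns.

Cygnet, Ionix, Juno, Myriad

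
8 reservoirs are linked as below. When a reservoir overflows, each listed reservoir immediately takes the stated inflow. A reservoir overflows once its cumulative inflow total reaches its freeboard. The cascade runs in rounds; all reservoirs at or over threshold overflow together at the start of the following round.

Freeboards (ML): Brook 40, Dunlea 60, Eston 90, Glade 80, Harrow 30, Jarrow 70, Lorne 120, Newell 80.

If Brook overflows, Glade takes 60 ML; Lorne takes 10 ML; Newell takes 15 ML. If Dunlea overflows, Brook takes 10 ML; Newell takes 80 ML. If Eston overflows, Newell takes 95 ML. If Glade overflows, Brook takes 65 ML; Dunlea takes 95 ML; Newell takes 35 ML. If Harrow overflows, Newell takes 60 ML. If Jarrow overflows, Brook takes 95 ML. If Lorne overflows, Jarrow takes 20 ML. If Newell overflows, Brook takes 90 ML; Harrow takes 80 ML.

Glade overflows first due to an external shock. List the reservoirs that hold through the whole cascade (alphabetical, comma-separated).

Eston, Jarrow, Lorne

Round 1 — Glade overflows (initial).
  Brook: +65 → 65 ≥ 40
  Dunlea: +95 → 95 ≥ 60
  Newell: +35 → 35 < 80
Round 2 — Brook, Dunlea overflow.
  Lorne: +10 → 10 < 120
  Newell: +15+80 → 130 ≥ 80
Round 3 — Newell overflows.
  Harrow: +80 → 80 ≥ 30
Round 4 — Harrow overflows.
No further overflows.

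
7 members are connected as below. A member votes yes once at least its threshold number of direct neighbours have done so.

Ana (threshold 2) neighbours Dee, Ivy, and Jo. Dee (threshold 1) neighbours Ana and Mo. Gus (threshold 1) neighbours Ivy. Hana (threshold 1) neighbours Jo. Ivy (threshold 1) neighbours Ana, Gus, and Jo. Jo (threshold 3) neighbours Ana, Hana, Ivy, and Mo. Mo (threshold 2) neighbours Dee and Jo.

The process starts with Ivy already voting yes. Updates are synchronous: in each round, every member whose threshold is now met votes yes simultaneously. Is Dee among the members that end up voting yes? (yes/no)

no

Round 1 — Ivy votes yes (initial).
Round 2 — checking thresholds:
  Ana: 1 of 3 neighbours < 2, below threshold.
  Gus: 1 of 1 neighbours ≥ 1, votes yes.
  Jo: 1 of 4 neighbours < 3, below threshold.
Round 3 — no new yes votes; cascade stops.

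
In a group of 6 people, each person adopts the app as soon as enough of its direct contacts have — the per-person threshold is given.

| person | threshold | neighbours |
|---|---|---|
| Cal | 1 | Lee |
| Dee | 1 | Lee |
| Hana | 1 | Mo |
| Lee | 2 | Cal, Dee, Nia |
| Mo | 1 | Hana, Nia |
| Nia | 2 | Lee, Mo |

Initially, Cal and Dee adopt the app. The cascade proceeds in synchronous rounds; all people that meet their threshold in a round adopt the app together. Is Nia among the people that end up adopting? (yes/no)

no

Round 1 — Cal, Dee adopt the app (initial).
Round 2 — checking thresholds:
  Lee: 2 of 3 neighbours ≥ 2, adopts the app.
Round 3 — no new adoptions; cascade stops.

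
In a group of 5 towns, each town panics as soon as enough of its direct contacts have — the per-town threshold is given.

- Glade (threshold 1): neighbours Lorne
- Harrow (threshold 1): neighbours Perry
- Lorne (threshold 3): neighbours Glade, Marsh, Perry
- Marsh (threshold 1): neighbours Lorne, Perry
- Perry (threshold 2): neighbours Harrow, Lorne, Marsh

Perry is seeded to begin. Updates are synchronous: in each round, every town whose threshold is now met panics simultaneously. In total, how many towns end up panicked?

3

Round 1 — Perry panics (initial).
Round 2 — checking thresholds:
  Harrow: 1 of 1 neighbours ≥ 1, panics.
  Lorne: 1 of 3 neighbours < 3, holds.
  Marsh: 1 of 2 neighbours ≥ 1, panics.
Round 3 — no new panics; cascade stops.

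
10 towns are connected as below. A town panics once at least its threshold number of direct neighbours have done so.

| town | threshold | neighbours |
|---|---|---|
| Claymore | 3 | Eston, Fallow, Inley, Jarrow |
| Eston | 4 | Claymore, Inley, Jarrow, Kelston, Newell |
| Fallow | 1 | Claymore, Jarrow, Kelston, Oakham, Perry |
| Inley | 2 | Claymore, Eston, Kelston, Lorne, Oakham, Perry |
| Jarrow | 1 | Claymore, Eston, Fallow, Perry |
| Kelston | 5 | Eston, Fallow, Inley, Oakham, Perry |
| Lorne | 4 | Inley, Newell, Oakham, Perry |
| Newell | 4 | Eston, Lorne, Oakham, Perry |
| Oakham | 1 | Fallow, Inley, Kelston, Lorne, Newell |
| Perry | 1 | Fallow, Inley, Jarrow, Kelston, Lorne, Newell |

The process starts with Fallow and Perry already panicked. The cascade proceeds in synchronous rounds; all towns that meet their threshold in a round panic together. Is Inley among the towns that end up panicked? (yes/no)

Round 1 — Fallow, Perry panic (initial).
Round 2 — checking thresholds:
  Claymore: 1 of 4 neighbours < 3, not yet.
  Inley: 1 of 6 neighbours < 2, not yet.
  Jarrow: 2 of 4 neighbours ≥ 1, panics.
  Kelston: 2 of 5 neighbours < 5, not yet.
  Lorne: 1 of 4 neighbours < 4, not yet.
  Newell: 1 of 4 neighbours < 4, not yet.
  Oakham: 1 of 5 neighbours ≥ 1, panics.
Round 3 — checking thresholds:
  Claymore: 2 of 4 neighbours < 3, not yet.
  Eston: 1 of 5 neighbours < 4, not yet.
  Inley: 2 of 6 neighbours ≥ 2, panics.
  Kelston: 3 of 5 neighbours < 5, not yet.
  Lorne: 2 of 4 neighbours < 4, not yet.
  Newell: 2 of 4 neighbours < 4, not yet.
Round 4 — checking thresholds:
  Claymore: 3 of 4 neighbours ≥ 3, panics.
  Eston: 2 of 5 neighbours < 4, not yet.
  Kelston: 4 of 5 neighbours < 5, not yet.
  Lorne: 3 of 4 neighbours < 4, not yet.
  Newell: 2 of 4 neighbours < 4, not yet.
Round 5 — no new panics; cascade stops.

yes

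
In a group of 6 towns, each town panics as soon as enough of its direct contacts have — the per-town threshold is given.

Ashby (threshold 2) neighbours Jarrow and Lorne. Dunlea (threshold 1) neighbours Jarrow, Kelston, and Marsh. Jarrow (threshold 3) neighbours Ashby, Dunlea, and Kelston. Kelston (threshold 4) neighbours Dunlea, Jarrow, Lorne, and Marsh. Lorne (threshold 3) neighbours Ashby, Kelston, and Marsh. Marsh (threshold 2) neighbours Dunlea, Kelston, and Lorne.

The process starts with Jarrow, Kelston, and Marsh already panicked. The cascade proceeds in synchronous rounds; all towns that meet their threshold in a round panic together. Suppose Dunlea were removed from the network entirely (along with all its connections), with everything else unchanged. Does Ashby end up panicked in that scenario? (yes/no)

no

With Dunlea removed:
Round 1 — Jarrow, Kelston, Marsh panic (initial).
Round 2 — no new panics; cascade stops.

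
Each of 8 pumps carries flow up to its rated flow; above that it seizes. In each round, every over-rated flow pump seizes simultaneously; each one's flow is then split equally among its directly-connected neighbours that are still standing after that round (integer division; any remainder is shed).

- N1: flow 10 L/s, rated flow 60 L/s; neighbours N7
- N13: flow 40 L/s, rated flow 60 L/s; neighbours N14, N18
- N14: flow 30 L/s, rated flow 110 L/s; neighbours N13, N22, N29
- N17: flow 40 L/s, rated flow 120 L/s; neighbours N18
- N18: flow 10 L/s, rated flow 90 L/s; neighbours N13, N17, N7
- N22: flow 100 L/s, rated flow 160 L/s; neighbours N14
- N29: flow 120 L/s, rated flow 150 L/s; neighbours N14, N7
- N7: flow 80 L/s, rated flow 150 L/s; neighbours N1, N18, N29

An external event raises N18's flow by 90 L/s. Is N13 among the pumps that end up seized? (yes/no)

yes

Round 1 — N18 at 100 > 90. N18 seizes.
  N18 sheds 100 L/s to N13, N17, N7: 33 each (1 lost).
    N13: 40+33 = 73 > 60
    N17: 40+33 = 73 ≤ 120
    N7: 80+33 = 113 ≤ 150
Round 2 — N13 seizes.
  N13 sheds 73 L/s to N14: 73 each.
    N14: 30+73 = 103 ≤ 110
No further seizures.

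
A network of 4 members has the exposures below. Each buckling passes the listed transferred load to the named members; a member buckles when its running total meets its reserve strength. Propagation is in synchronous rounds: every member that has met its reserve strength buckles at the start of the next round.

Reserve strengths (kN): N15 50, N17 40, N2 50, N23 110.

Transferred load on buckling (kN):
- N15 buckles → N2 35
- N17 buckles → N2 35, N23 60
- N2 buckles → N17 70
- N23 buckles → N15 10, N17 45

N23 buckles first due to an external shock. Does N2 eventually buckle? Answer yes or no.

Round 1 — N23 buckles (initial).
  N15: +10 → 10 < 50
  N17: +45 → 45 ≥ 40
Round 2 — N17 buckles.
  N2: +35 → 35 < 50
No further bucklings.

no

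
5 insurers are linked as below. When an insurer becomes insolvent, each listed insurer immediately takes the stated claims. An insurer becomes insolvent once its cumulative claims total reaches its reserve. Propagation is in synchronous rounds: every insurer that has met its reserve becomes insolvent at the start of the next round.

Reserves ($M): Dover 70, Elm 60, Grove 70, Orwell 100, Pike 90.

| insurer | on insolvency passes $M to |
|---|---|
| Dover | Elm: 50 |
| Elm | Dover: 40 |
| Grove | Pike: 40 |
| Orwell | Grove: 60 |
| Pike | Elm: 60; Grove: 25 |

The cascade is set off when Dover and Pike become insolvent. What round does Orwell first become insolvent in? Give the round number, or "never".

Round 1 — Dover, Pike become insolvent (initial).
  Elm: +50+60 → 110 ≥ 60
  Grove: +25 → 25 < 70
Round 2 — Elm becomes insolvent.
No further insolvencies.

never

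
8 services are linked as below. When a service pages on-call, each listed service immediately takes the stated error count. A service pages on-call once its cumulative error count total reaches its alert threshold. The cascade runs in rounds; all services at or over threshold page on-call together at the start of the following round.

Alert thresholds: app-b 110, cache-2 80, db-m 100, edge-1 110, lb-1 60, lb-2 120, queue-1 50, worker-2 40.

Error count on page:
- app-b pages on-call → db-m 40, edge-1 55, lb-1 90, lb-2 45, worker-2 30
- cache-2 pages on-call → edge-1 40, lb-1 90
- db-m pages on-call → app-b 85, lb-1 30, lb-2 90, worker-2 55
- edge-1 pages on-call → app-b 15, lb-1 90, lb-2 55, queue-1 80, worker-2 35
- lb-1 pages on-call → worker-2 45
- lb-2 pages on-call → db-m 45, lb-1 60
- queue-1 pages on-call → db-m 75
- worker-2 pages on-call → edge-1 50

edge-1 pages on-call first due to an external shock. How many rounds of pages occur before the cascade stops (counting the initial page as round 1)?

Round 1 — edge-1 pages on-call (initial).
  app-b: +15 → 15 < 110
  lb-1: +90 → 90 ≥ 60
  lb-2: +55 → 55 < 120
  queue-1: +80 → 80 ≥ 50
  worker-2: +35 → 35 < 40
Round 2 — lb-1, queue-1 page on-call.
  db-m: +75 → 75 < 100
  worker-2: +45 → 80 ≥ 40
Round 3 — worker-2 pages on-call.
No further pages.

3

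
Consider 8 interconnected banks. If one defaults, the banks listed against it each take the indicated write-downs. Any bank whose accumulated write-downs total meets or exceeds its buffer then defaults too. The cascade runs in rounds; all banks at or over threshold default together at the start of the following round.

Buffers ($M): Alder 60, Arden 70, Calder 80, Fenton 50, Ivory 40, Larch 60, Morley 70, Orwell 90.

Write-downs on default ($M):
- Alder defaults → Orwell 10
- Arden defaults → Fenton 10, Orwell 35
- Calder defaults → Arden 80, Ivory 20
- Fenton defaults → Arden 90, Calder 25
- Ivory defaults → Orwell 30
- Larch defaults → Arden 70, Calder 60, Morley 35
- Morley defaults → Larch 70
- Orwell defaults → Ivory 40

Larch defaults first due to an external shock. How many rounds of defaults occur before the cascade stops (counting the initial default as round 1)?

Round 1 — Larch defaults (initial).
  Arden: +70 → 70 ≥ 70
  Calder: +60 → 60 < 80
  Morley: +35 → 35 < 70
Round 2 — Arden defaults.
  Fenton: +10 → 10 < 50
  Orwell: +35 → 35 < 90
No further defaults.

2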